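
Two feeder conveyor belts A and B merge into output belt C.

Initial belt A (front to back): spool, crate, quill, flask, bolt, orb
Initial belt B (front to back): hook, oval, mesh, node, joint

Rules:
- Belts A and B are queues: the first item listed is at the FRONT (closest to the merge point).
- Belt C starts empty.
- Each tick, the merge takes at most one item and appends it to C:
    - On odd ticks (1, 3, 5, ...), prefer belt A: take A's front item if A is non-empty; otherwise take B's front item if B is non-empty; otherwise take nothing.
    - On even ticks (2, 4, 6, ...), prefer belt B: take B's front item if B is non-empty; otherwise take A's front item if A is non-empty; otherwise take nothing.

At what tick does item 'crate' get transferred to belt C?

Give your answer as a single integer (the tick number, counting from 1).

Tick 1: prefer A, take spool from A; A=[crate,quill,flask,bolt,orb] B=[hook,oval,mesh,node,joint] C=[spool]
Tick 2: prefer B, take hook from B; A=[crate,quill,flask,bolt,orb] B=[oval,mesh,node,joint] C=[spool,hook]
Tick 3: prefer A, take crate from A; A=[quill,flask,bolt,orb] B=[oval,mesh,node,joint] C=[spool,hook,crate]

Answer: 3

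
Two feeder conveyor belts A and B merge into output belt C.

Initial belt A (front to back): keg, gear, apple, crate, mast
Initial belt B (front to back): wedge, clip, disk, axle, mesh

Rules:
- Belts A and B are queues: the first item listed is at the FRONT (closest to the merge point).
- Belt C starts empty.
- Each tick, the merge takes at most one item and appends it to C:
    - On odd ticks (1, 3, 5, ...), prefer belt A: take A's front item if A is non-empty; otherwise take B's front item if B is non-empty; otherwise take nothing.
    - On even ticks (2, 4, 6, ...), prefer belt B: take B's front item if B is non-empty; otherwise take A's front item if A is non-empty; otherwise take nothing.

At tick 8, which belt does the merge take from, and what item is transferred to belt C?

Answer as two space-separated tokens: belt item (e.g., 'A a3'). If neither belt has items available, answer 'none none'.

Tick 1: prefer A, take keg from A; A=[gear,apple,crate,mast] B=[wedge,clip,disk,axle,mesh] C=[keg]
Tick 2: prefer B, take wedge from B; A=[gear,apple,crate,mast] B=[clip,disk,axle,mesh] C=[keg,wedge]
Tick 3: prefer A, take gear from A; A=[apple,crate,mast] B=[clip,disk,axle,mesh] C=[keg,wedge,gear]
Tick 4: prefer B, take clip from B; A=[apple,crate,mast] B=[disk,axle,mesh] C=[keg,wedge,gear,clip]
Tick 5: prefer A, take apple from A; A=[crate,mast] B=[disk,axle,mesh] C=[keg,wedge,gear,clip,apple]
Tick 6: prefer B, take disk from B; A=[crate,mast] B=[axle,mesh] C=[keg,wedge,gear,clip,apple,disk]
Tick 7: prefer A, take crate from A; A=[mast] B=[axle,mesh] C=[keg,wedge,gear,clip,apple,disk,crate]
Tick 8: prefer B, take axle from B; A=[mast] B=[mesh] C=[keg,wedge,gear,clip,apple,disk,crate,axle]

Answer: B axle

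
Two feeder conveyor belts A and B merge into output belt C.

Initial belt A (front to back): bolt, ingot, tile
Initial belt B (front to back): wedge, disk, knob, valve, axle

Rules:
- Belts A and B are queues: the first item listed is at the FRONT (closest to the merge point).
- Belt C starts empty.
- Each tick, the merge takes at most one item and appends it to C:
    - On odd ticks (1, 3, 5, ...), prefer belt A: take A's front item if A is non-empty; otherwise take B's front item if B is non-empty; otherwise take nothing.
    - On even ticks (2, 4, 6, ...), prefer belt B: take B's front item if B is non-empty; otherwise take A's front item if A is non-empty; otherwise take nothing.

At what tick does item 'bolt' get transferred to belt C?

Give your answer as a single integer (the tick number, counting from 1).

Tick 1: prefer A, take bolt from A; A=[ingot,tile] B=[wedge,disk,knob,valve,axle] C=[bolt]

Answer: 1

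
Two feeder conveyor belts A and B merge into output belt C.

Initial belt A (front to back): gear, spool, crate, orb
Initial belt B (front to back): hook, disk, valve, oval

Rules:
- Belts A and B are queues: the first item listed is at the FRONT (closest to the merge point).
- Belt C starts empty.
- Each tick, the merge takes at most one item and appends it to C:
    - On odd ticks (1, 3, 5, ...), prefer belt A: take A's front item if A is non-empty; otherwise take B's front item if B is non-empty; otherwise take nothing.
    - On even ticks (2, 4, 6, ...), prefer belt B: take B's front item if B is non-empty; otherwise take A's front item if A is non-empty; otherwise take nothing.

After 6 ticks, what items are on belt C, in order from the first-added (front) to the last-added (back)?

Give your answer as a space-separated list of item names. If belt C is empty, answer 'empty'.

Tick 1: prefer A, take gear from A; A=[spool,crate,orb] B=[hook,disk,valve,oval] C=[gear]
Tick 2: prefer B, take hook from B; A=[spool,crate,orb] B=[disk,valve,oval] C=[gear,hook]
Tick 3: prefer A, take spool from A; A=[crate,orb] B=[disk,valve,oval] C=[gear,hook,spool]
Tick 4: prefer B, take disk from B; A=[crate,orb] B=[valve,oval] C=[gear,hook,spool,disk]
Tick 5: prefer A, take crate from A; A=[orb] B=[valve,oval] C=[gear,hook,spool,disk,crate]
Tick 6: prefer B, take valve from B; A=[orb] B=[oval] C=[gear,hook,spool,disk,crate,valve]

Answer: gear hook spool disk crate valve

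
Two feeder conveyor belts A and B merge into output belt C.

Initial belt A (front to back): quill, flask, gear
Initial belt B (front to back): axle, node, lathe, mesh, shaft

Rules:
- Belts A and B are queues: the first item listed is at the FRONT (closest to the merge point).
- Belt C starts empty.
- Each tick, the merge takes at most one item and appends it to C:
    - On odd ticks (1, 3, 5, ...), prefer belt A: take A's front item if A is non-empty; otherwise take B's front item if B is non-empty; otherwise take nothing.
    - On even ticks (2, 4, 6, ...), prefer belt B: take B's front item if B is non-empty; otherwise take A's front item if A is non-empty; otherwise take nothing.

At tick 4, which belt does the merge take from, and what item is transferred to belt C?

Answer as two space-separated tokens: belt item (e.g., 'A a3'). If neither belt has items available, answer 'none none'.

Tick 1: prefer A, take quill from A; A=[flask,gear] B=[axle,node,lathe,mesh,shaft] C=[quill]
Tick 2: prefer B, take axle from B; A=[flask,gear] B=[node,lathe,mesh,shaft] C=[quill,axle]
Tick 3: prefer A, take flask from A; A=[gear] B=[node,lathe,mesh,shaft] C=[quill,axle,flask]
Tick 4: prefer B, take node from B; A=[gear] B=[lathe,mesh,shaft] C=[quill,axle,flask,node]

Answer: B node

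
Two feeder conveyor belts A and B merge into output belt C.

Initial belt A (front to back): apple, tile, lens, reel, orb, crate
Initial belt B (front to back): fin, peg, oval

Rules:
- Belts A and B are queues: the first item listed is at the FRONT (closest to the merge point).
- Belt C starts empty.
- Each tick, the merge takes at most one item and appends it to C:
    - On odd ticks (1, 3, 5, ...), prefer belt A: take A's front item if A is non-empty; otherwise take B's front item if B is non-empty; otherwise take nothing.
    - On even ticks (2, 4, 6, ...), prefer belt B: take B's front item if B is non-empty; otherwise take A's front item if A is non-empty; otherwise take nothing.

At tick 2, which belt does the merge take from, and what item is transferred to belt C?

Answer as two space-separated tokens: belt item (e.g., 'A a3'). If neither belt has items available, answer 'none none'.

Answer: B fin

Derivation:
Tick 1: prefer A, take apple from A; A=[tile,lens,reel,orb,crate] B=[fin,peg,oval] C=[apple]
Tick 2: prefer B, take fin from B; A=[tile,lens,reel,orb,crate] B=[peg,oval] C=[apple,fin]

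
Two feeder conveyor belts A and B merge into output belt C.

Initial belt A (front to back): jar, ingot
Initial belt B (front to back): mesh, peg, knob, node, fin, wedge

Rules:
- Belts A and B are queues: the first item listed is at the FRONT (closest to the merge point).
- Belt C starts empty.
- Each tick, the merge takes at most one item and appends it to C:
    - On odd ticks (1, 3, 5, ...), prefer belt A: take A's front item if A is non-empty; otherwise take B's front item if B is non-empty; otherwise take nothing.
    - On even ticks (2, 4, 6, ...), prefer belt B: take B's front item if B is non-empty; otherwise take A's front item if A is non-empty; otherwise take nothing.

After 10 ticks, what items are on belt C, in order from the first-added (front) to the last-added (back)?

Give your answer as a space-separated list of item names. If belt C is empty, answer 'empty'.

Answer: jar mesh ingot peg knob node fin wedge

Derivation:
Tick 1: prefer A, take jar from A; A=[ingot] B=[mesh,peg,knob,node,fin,wedge] C=[jar]
Tick 2: prefer B, take mesh from B; A=[ingot] B=[peg,knob,node,fin,wedge] C=[jar,mesh]
Tick 3: prefer A, take ingot from A; A=[-] B=[peg,knob,node,fin,wedge] C=[jar,mesh,ingot]
Tick 4: prefer B, take peg from B; A=[-] B=[knob,node,fin,wedge] C=[jar,mesh,ingot,peg]
Tick 5: prefer A, take knob from B; A=[-] B=[node,fin,wedge] C=[jar,mesh,ingot,peg,knob]
Tick 6: prefer B, take node from B; A=[-] B=[fin,wedge] C=[jar,mesh,ingot,peg,knob,node]
Tick 7: prefer A, take fin from B; A=[-] B=[wedge] C=[jar,mesh,ingot,peg,knob,node,fin]
Tick 8: prefer B, take wedge from B; A=[-] B=[-] C=[jar,mesh,ingot,peg,knob,node,fin,wedge]
Tick 9: prefer A, both empty, nothing taken; A=[-] B=[-] C=[jar,mesh,ingot,peg,knob,node,fin,wedge]
Tick 10: prefer B, both empty, nothing taken; A=[-] B=[-] C=[jar,mesh,ingot,peg,knob,node,fin,wedge]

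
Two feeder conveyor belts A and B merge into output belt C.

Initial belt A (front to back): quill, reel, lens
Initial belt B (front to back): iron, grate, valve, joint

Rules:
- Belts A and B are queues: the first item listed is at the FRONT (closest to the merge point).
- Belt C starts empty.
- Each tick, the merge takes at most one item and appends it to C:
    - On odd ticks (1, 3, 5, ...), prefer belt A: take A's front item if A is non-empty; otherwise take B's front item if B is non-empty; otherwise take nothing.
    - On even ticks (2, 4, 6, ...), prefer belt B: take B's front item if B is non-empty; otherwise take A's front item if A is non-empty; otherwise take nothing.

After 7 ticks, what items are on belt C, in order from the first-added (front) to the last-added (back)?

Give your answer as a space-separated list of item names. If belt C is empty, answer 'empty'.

Tick 1: prefer A, take quill from A; A=[reel,lens] B=[iron,grate,valve,joint] C=[quill]
Tick 2: prefer B, take iron from B; A=[reel,lens] B=[grate,valve,joint] C=[quill,iron]
Tick 3: prefer A, take reel from A; A=[lens] B=[grate,valve,joint] C=[quill,iron,reel]
Tick 4: prefer B, take grate from B; A=[lens] B=[valve,joint] C=[quill,iron,reel,grate]
Tick 5: prefer A, take lens from A; A=[-] B=[valve,joint] C=[quill,iron,reel,grate,lens]
Tick 6: prefer B, take valve from B; A=[-] B=[joint] C=[quill,iron,reel,grate,lens,valve]
Tick 7: prefer A, take joint from B; A=[-] B=[-] C=[quill,iron,reel,grate,lens,valve,joint]

Answer: quill iron reel grate lens valve joint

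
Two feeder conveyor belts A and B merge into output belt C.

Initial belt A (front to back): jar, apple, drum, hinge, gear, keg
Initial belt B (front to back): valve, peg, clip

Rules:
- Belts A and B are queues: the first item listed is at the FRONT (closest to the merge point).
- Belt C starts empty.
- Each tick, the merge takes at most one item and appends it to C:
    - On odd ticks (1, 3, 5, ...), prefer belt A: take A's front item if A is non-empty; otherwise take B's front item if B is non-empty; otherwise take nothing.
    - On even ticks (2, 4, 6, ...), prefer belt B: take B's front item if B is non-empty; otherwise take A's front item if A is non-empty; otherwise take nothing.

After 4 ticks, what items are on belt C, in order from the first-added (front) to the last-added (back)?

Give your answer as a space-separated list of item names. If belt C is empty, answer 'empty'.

Answer: jar valve apple peg

Derivation:
Tick 1: prefer A, take jar from A; A=[apple,drum,hinge,gear,keg] B=[valve,peg,clip] C=[jar]
Tick 2: prefer B, take valve from B; A=[apple,drum,hinge,gear,keg] B=[peg,clip] C=[jar,valve]
Tick 3: prefer A, take apple from A; A=[drum,hinge,gear,keg] B=[peg,clip] C=[jar,valve,apple]
Tick 4: prefer B, take peg from B; A=[drum,hinge,gear,keg] B=[clip] C=[jar,valve,apple,peg]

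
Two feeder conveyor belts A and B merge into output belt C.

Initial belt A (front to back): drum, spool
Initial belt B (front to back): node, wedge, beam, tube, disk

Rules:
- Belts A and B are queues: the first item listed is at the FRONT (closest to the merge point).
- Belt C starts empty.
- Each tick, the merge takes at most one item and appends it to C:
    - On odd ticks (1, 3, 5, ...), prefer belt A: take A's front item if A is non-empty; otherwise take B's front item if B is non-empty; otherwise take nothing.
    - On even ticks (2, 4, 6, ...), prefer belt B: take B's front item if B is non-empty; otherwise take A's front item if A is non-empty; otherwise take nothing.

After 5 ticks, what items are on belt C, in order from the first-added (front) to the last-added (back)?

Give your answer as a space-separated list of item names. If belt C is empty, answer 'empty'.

Tick 1: prefer A, take drum from A; A=[spool] B=[node,wedge,beam,tube,disk] C=[drum]
Tick 2: prefer B, take node from B; A=[spool] B=[wedge,beam,tube,disk] C=[drum,node]
Tick 3: prefer A, take spool from A; A=[-] B=[wedge,beam,tube,disk] C=[drum,node,spool]
Tick 4: prefer B, take wedge from B; A=[-] B=[beam,tube,disk] C=[drum,node,spool,wedge]
Tick 5: prefer A, take beam from B; A=[-] B=[tube,disk] C=[drum,node,spool,wedge,beam]

Answer: drum node spool wedge beam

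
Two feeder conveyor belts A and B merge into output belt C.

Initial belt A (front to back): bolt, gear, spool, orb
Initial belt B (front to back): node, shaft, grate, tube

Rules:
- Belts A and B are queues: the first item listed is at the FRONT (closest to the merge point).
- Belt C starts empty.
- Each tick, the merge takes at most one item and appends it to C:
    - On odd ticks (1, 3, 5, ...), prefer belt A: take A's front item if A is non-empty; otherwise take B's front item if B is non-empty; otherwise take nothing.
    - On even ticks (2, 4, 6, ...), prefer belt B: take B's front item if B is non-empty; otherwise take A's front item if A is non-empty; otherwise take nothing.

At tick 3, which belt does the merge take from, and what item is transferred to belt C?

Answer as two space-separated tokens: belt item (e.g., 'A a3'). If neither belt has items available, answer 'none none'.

Answer: A gear

Derivation:
Tick 1: prefer A, take bolt from A; A=[gear,spool,orb] B=[node,shaft,grate,tube] C=[bolt]
Tick 2: prefer B, take node from B; A=[gear,spool,orb] B=[shaft,grate,tube] C=[bolt,node]
Tick 3: prefer A, take gear from A; A=[spool,orb] B=[shaft,grate,tube] C=[bolt,node,gear]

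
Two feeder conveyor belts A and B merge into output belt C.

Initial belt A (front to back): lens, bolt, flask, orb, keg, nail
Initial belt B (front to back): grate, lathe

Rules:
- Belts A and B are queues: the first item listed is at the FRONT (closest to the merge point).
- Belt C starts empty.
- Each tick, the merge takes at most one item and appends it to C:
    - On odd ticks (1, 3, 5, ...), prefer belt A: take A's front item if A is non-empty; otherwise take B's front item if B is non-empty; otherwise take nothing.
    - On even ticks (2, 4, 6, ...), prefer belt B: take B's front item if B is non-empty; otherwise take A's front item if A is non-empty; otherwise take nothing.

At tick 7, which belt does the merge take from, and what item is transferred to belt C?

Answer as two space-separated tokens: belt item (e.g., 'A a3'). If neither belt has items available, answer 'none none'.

Answer: A keg

Derivation:
Tick 1: prefer A, take lens from A; A=[bolt,flask,orb,keg,nail] B=[grate,lathe] C=[lens]
Tick 2: prefer B, take grate from B; A=[bolt,flask,orb,keg,nail] B=[lathe] C=[lens,grate]
Tick 3: prefer A, take bolt from A; A=[flask,orb,keg,nail] B=[lathe] C=[lens,grate,bolt]
Tick 4: prefer B, take lathe from B; A=[flask,orb,keg,nail] B=[-] C=[lens,grate,bolt,lathe]
Tick 5: prefer A, take flask from A; A=[orb,keg,nail] B=[-] C=[lens,grate,bolt,lathe,flask]
Tick 6: prefer B, take orb from A; A=[keg,nail] B=[-] C=[lens,grate,bolt,lathe,flask,orb]
Tick 7: prefer A, take keg from A; A=[nail] B=[-] C=[lens,grate,bolt,lathe,flask,orb,keg]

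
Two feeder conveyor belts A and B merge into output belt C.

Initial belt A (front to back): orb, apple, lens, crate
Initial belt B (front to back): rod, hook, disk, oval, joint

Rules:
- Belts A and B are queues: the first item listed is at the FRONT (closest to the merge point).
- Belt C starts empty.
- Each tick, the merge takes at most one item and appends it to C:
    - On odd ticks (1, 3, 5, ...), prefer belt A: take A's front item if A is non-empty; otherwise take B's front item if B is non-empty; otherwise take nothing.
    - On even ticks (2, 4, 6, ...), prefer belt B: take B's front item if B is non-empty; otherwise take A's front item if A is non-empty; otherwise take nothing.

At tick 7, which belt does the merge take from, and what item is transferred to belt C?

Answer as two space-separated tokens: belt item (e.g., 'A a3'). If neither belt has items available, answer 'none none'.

Tick 1: prefer A, take orb from A; A=[apple,lens,crate] B=[rod,hook,disk,oval,joint] C=[orb]
Tick 2: prefer B, take rod from B; A=[apple,lens,crate] B=[hook,disk,oval,joint] C=[orb,rod]
Tick 3: prefer A, take apple from A; A=[lens,crate] B=[hook,disk,oval,joint] C=[orb,rod,apple]
Tick 4: prefer B, take hook from B; A=[lens,crate] B=[disk,oval,joint] C=[orb,rod,apple,hook]
Tick 5: prefer A, take lens from A; A=[crate] B=[disk,oval,joint] C=[orb,rod,apple,hook,lens]
Tick 6: prefer B, take disk from B; A=[crate] B=[oval,joint] C=[orb,rod,apple,hook,lens,disk]
Tick 7: prefer A, take crate from A; A=[-] B=[oval,joint] C=[orb,rod,apple,hook,lens,disk,crate]

Answer: A crate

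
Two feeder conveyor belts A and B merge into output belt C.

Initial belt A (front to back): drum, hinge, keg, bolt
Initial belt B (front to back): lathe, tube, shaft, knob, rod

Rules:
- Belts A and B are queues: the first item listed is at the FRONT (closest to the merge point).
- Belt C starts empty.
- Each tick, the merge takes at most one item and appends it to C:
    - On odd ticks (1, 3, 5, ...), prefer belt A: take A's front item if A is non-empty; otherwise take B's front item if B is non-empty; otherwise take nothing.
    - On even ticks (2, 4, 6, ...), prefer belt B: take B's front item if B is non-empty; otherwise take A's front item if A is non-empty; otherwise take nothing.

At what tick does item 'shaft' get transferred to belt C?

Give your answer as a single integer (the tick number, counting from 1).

Answer: 6

Derivation:
Tick 1: prefer A, take drum from A; A=[hinge,keg,bolt] B=[lathe,tube,shaft,knob,rod] C=[drum]
Tick 2: prefer B, take lathe from B; A=[hinge,keg,bolt] B=[tube,shaft,knob,rod] C=[drum,lathe]
Tick 3: prefer A, take hinge from A; A=[keg,bolt] B=[tube,shaft,knob,rod] C=[drum,lathe,hinge]
Tick 4: prefer B, take tube from B; A=[keg,bolt] B=[shaft,knob,rod] C=[drum,lathe,hinge,tube]
Tick 5: prefer A, take keg from A; A=[bolt] B=[shaft,knob,rod] C=[drum,lathe,hinge,tube,keg]
Tick 6: prefer B, take shaft from B; A=[bolt] B=[knob,rod] C=[drum,lathe,hinge,tube,keg,shaft]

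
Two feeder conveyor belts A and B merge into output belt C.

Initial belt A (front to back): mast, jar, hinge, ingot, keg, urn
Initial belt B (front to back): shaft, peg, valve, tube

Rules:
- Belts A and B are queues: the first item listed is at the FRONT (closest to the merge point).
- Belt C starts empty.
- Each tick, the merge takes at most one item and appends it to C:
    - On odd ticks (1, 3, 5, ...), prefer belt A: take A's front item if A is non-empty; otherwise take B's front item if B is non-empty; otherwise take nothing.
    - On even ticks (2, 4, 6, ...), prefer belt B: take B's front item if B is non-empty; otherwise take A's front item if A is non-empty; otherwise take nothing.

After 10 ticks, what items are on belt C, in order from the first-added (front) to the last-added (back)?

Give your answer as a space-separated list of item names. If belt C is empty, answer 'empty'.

Answer: mast shaft jar peg hinge valve ingot tube keg urn

Derivation:
Tick 1: prefer A, take mast from A; A=[jar,hinge,ingot,keg,urn] B=[shaft,peg,valve,tube] C=[mast]
Tick 2: prefer B, take shaft from B; A=[jar,hinge,ingot,keg,urn] B=[peg,valve,tube] C=[mast,shaft]
Tick 3: prefer A, take jar from A; A=[hinge,ingot,keg,urn] B=[peg,valve,tube] C=[mast,shaft,jar]
Tick 4: prefer B, take peg from B; A=[hinge,ingot,keg,urn] B=[valve,tube] C=[mast,shaft,jar,peg]
Tick 5: prefer A, take hinge from A; A=[ingot,keg,urn] B=[valve,tube] C=[mast,shaft,jar,peg,hinge]
Tick 6: prefer B, take valve from B; A=[ingot,keg,urn] B=[tube] C=[mast,shaft,jar,peg,hinge,valve]
Tick 7: prefer A, take ingot from A; A=[keg,urn] B=[tube] C=[mast,shaft,jar,peg,hinge,valve,ingot]
Tick 8: prefer B, take tube from B; A=[keg,urn] B=[-] C=[mast,shaft,jar,peg,hinge,valve,ingot,tube]
Tick 9: prefer A, take keg from A; A=[urn] B=[-] C=[mast,shaft,jar,peg,hinge,valve,ingot,tube,keg]
Tick 10: prefer B, take urn from A; A=[-] B=[-] C=[mast,shaft,jar,peg,hinge,valve,ingot,tube,keg,urn]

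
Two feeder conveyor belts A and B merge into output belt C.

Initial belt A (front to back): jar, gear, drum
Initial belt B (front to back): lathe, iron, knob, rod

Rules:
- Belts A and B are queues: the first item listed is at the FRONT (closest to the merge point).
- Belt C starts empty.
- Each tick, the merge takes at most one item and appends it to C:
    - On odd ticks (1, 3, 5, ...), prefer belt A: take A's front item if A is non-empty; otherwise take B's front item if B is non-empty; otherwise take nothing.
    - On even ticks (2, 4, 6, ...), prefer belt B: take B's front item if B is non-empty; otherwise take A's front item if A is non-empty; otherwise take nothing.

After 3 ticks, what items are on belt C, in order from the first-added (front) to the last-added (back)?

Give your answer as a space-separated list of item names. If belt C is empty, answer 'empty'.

Answer: jar lathe gear

Derivation:
Tick 1: prefer A, take jar from A; A=[gear,drum] B=[lathe,iron,knob,rod] C=[jar]
Tick 2: prefer B, take lathe from B; A=[gear,drum] B=[iron,knob,rod] C=[jar,lathe]
Tick 3: prefer A, take gear from A; A=[drum] B=[iron,knob,rod] C=[jar,lathe,gear]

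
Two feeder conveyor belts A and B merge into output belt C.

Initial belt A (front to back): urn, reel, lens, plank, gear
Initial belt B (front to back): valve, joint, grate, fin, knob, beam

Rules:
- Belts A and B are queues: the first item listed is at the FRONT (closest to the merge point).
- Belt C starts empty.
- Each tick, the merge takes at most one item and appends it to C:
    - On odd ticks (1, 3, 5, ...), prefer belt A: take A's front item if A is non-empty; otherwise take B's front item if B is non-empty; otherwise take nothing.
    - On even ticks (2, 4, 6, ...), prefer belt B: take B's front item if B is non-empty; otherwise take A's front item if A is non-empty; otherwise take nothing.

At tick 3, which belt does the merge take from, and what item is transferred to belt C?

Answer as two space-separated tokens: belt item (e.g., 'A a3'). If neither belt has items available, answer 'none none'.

Tick 1: prefer A, take urn from A; A=[reel,lens,plank,gear] B=[valve,joint,grate,fin,knob,beam] C=[urn]
Tick 2: prefer B, take valve from B; A=[reel,lens,plank,gear] B=[joint,grate,fin,knob,beam] C=[urn,valve]
Tick 3: prefer A, take reel from A; A=[lens,plank,gear] B=[joint,grate,fin,knob,beam] C=[urn,valve,reel]

Answer: A reel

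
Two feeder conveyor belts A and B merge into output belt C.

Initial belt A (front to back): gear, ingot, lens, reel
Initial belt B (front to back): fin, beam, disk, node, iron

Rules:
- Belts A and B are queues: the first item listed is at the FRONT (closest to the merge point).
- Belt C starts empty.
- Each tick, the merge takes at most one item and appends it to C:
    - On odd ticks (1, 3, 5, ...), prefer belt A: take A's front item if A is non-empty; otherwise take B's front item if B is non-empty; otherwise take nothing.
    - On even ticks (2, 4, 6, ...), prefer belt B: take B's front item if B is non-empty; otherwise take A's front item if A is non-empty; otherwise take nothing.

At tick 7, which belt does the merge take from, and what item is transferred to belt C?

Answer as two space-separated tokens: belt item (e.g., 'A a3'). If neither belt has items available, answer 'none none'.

Tick 1: prefer A, take gear from A; A=[ingot,lens,reel] B=[fin,beam,disk,node,iron] C=[gear]
Tick 2: prefer B, take fin from B; A=[ingot,lens,reel] B=[beam,disk,node,iron] C=[gear,fin]
Tick 3: prefer A, take ingot from A; A=[lens,reel] B=[beam,disk,node,iron] C=[gear,fin,ingot]
Tick 4: prefer B, take beam from B; A=[lens,reel] B=[disk,node,iron] C=[gear,fin,ingot,beam]
Tick 5: prefer A, take lens from A; A=[reel] B=[disk,node,iron] C=[gear,fin,ingot,beam,lens]
Tick 6: prefer B, take disk from B; A=[reel] B=[node,iron] C=[gear,fin,ingot,beam,lens,disk]
Tick 7: prefer A, take reel from A; A=[-] B=[node,iron] C=[gear,fin,ingot,beam,lens,disk,reel]

Answer: A reel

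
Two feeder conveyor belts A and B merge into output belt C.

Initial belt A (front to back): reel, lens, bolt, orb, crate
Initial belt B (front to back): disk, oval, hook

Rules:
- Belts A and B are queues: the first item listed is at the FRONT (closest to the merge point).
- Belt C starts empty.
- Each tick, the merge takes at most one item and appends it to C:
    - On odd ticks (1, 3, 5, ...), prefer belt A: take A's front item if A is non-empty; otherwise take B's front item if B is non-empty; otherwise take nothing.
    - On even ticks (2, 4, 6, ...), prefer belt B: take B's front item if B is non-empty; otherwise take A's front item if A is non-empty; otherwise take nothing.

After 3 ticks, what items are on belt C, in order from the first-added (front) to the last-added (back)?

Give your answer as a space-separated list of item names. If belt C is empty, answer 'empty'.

Tick 1: prefer A, take reel from A; A=[lens,bolt,orb,crate] B=[disk,oval,hook] C=[reel]
Tick 2: prefer B, take disk from B; A=[lens,bolt,orb,crate] B=[oval,hook] C=[reel,disk]
Tick 3: prefer A, take lens from A; A=[bolt,orb,crate] B=[oval,hook] C=[reel,disk,lens]

Answer: reel disk lens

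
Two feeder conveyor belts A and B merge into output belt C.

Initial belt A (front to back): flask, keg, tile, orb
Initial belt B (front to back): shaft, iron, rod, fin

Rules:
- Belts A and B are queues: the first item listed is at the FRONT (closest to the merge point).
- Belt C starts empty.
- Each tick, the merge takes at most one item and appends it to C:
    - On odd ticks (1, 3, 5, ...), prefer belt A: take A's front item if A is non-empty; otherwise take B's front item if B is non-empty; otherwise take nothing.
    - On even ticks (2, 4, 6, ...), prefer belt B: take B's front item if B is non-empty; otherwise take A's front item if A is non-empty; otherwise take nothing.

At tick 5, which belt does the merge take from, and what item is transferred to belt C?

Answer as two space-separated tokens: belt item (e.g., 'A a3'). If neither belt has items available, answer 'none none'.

Answer: A tile

Derivation:
Tick 1: prefer A, take flask from A; A=[keg,tile,orb] B=[shaft,iron,rod,fin] C=[flask]
Tick 2: prefer B, take shaft from B; A=[keg,tile,orb] B=[iron,rod,fin] C=[flask,shaft]
Tick 3: prefer A, take keg from A; A=[tile,orb] B=[iron,rod,fin] C=[flask,shaft,keg]
Tick 4: prefer B, take iron from B; A=[tile,orb] B=[rod,fin] C=[flask,shaft,keg,iron]
Tick 5: prefer A, take tile from A; A=[orb] B=[rod,fin] C=[flask,shaft,keg,iron,tile]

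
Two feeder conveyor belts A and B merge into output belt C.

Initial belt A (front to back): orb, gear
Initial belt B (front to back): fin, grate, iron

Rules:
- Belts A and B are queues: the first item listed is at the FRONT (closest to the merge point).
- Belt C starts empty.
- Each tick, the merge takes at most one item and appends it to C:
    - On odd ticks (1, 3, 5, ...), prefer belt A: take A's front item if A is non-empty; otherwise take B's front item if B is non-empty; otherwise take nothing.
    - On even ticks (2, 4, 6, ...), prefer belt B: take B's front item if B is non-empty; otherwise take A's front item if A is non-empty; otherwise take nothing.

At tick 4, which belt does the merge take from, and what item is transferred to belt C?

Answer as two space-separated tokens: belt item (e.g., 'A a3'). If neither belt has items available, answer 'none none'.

Answer: B grate

Derivation:
Tick 1: prefer A, take orb from A; A=[gear] B=[fin,grate,iron] C=[orb]
Tick 2: prefer B, take fin from B; A=[gear] B=[grate,iron] C=[orb,fin]
Tick 3: prefer A, take gear from A; A=[-] B=[grate,iron] C=[orb,fin,gear]
Tick 4: prefer B, take grate from B; A=[-] B=[iron] C=[orb,fin,gear,grate]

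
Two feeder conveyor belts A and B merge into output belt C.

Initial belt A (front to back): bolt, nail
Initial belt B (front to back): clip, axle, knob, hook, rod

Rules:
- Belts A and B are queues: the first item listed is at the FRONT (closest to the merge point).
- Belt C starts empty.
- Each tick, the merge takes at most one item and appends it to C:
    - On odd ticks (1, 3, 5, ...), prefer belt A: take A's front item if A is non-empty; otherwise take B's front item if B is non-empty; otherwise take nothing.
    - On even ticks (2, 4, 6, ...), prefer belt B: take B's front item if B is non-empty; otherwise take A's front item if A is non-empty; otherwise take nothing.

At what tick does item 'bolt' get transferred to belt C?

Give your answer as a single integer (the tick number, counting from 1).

Answer: 1

Derivation:
Tick 1: prefer A, take bolt from A; A=[nail] B=[clip,axle,knob,hook,rod] C=[bolt]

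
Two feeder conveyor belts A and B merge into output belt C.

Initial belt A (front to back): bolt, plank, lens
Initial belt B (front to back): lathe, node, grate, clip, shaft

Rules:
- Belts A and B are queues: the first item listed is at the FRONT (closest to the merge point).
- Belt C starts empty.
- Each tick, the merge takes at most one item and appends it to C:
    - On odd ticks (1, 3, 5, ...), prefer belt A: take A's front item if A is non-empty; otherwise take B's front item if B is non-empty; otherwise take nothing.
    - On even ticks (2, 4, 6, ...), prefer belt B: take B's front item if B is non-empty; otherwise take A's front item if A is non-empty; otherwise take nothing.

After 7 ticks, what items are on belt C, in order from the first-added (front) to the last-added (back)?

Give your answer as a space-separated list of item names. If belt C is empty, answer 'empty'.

Answer: bolt lathe plank node lens grate clip

Derivation:
Tick 1: prefer A, take bolt from A; A=[plank,lens] B=[lathe,node,grate,clip,shaft] C=[bolt]
Tick 2: prefer B, take lathe from B; A=[plank,lens] B=[node,grate,clip,shaft] C=[bolt,lathe]
Tick 3: prefer A, take plank from A; A=[lens] B=[node,grate,clip,shaft] C=[bolt,lathe,plank]
Tick 4: prefer B, take node from B; A=[lens] B=[grate,clip,shaft] C=[bolt,lathe,plank,node]
Tick 5: prefer A, take lens from A; A=[-] B=[grate,clip,shaft] C=[bolt,lathe,plank,node,lens]
Tick 6: prefer B, take grate from B; A=[-] B=[clip,shaft] C=[bolt,lathe,plank,node,lens,grate]
Tick 7: prefer A, take clip from B; A=[-] B=[shaft] C=[bolt,lathe,plank,node,lens,grate,clip]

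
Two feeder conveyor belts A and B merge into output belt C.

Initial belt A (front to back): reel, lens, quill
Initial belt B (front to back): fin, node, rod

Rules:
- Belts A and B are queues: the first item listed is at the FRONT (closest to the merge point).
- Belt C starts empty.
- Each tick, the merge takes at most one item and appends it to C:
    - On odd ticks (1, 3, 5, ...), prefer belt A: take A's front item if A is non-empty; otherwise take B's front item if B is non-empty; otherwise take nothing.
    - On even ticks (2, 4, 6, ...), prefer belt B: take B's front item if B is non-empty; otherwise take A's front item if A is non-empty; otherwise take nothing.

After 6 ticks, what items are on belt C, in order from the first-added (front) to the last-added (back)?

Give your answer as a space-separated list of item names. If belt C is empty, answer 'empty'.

Answer: reel fin lens node quill rod

Derivation:
Tick 1: prefer A, take reel from A; A=[lens,quill] B=[fin,node,rod] C=[reel]
Tick 2: prefer B, take fin from B; A=[lens,quill] B=[node,rod] C=[reel,fin]
Tick 3: prefer A, take lens from A; A=[quill] B=[node,rod] C=[reel,fin,lens]
Tick 4: prefer B, take node from B; A=[quill] B=[rod] C=[reel,fin,lens,node]
Tick 5: prefer A, take quill from A; A=[-] B=[rod] C=[reel,fin,lens,node,quill]
Tick 6: prefer B, take rod from B; A=[-] B=[-] C=[reel,fin,lens,node,quill,rod]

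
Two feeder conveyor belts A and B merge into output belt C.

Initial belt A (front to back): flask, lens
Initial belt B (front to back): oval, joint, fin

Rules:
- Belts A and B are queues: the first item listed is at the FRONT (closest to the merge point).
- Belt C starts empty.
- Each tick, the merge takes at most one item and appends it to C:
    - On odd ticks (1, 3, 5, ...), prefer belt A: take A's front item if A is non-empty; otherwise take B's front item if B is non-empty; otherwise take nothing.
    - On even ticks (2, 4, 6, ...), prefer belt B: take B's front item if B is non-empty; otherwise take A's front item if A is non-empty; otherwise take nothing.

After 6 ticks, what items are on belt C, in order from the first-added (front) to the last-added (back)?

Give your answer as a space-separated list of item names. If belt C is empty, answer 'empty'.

Answer: flask oval lens joint fin

Derivation:
Tick 1: prefer A, take flask from A; A=[lens] B=[oval,joint,fin] C=[flask]
Tick 2: prefer B, take oval from B; A=[lens] B=[joint,fin] C=[flask,oval]
Tick 3: prefer A, take lens from A; A=[-] B=[joint,fin] C=[flask,oval,lens]
Tick 4: prefer B, take joint from B; A=[-] B=[fin] C=[flask,oval,lens,joint]
Tick 5: prefer A, take fin from B; A=[-] B=[-] C=[flask,oval,lens,joint,fin]
Tick 6: prefer B, both empty, nothing taken; A=[-] B=[-] C=[flask,oval,lens,joint,fin]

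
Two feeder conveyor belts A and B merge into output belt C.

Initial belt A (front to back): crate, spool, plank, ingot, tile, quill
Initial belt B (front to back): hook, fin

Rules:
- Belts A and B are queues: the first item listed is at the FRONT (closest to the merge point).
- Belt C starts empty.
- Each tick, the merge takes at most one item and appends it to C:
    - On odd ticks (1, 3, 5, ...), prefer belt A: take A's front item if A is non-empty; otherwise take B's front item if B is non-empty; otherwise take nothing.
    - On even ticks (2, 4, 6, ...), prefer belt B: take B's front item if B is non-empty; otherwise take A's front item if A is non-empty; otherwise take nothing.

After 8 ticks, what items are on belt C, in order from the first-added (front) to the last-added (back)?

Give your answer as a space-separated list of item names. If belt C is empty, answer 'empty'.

Answer: crate hook spool fin plank ingot tile quill

Derivation:
Tick 1: prefer A, take crate from A; A=[spool,plank,ingot,tile,quill] B=[hook,fin] C=[crate]
Tick 2: prefer B, take hook from B; A=[spool,plank,ingot,tile,quill] B=[fin] C=[crate,hook]
Tick 3: prefer A, take spool from A; A=[plank,ingot,tile,quill] B=[fin] C=[crate,hook,spool]
Tick 4: prefer B, take fin from B; A=[plank,ingot,tile,quill] B=[-] C=[crate,hook,spool,fin]
Tick 5: prefer A, take plank from A; A=[ingot,tile,quill] B=[-] C=[crate,hook,spool,fin,plank]
Tick 6: prefer B, take ingot from A; A=[tile,quill] B=[-] C=[crate,hook,spool,fin,plank,ingot]
Tick 7: prefer A, take tile from A; A=[quill] B=[-] C=[crate,hook,spool,fin,plank,ingot,tile]
Tick 8: prefer B, take quill from A; A=[-] B=[-] C=[crate,hook,spool,fin,plank,ingot,tile,quill]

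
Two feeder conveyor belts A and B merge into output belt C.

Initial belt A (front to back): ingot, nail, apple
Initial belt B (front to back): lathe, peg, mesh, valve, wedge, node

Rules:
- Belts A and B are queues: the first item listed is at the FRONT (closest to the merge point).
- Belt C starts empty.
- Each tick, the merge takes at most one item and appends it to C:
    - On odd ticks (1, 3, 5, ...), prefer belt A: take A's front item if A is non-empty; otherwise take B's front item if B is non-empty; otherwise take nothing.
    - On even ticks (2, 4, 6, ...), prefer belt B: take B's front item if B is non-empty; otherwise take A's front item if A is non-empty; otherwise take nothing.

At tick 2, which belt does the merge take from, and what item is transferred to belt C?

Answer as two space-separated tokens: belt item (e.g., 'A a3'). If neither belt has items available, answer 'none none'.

Tick 1: prefer A, take ingot from A; A=[nail,apple] B=[lathe,peg,mesh,valve,wedge,node] C=[ingot]
Tick 2: prefer B, take lathe from B; A=[nail,apple] B=[peg,mesh,valve,wedge,node] C=[ingot,lathe]

Answer: B lathe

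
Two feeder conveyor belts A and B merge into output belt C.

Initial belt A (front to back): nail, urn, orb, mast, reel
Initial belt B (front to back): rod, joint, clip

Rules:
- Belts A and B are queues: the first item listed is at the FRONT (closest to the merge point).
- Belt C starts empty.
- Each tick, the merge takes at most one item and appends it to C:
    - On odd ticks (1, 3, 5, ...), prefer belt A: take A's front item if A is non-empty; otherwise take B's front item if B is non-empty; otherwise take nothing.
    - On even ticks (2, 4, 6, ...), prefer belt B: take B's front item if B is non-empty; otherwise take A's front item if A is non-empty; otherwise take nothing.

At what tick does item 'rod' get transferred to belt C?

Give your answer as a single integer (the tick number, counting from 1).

Answer: 2

Derivation:
Tick 1: prefer A, take nail from A; A=[urn,orb,mast,reel] B=[rod,joint,clip] C=[nail]
Tick 2: prefer B, take rod from B; A=[urn,orb,mast,reel] B=[joint,clip] C=[nail,rod]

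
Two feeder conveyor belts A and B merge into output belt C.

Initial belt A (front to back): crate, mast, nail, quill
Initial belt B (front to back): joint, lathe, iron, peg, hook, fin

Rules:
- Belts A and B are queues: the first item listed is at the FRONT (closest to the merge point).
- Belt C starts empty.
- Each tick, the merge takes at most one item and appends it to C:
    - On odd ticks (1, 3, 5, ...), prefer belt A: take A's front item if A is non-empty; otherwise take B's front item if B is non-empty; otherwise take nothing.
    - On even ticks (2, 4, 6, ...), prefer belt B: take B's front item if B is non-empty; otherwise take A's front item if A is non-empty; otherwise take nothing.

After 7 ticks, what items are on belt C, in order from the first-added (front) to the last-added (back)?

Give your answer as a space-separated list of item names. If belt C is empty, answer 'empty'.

Answer: crate joint mast lathe nail iron quill

Derivation:
Tick 1: prefer A, take crate from A; A=[mast,nail,quill] B=[joint,lathe,iron,peg,hook,fin] C=[crate]
Tick 2: prefer B, take joint from B; A=[mast,nail,quill] B=[lathe,iron,peg,hook,fin] C=[crate,joint]
Tick 3: prefer A, take mast from A; A=[nail,quill] B=[lathe,iron,peg,hook,fin] C=[crate,joint,mast]
Tick 4: prefer B, take lathe from B; A=[nail,quill] B=[iron,peg,hook,fin] C=[crate,joint,mast,lathe]
Tick 5: prefer A, take nail from A; A=[quill] B=[iron,peg,hook,fin] C=[crate,joint,mast,lathe,nail]
Tick 6: prefer B, take iron from B; A=[quill] B=[peg,hook,fin] C=[crate,joint,mast,lathe,nail,iron]
Tick 7: prefer A, take quill from A; A=[-] B=[peg,hook,fin] C=[crate,joint,mast,lathe,nail,iron,quill]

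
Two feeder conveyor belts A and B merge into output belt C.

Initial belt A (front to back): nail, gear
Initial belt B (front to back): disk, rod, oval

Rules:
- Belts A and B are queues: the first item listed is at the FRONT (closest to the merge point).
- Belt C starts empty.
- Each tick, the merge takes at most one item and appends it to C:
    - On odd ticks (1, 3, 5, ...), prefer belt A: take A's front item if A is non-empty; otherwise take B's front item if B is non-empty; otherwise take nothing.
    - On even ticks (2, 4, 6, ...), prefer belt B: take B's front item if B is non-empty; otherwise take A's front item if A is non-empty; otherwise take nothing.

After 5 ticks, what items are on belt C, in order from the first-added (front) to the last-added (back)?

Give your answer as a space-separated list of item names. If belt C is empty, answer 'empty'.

Answer: nail disk gear rod oval

Derivation:
Tick 1: prefer A, take nail from A; A=[gear] B=[disk,rod,oval] C=[nail]
Tick 2: prefer B, take disk from B; A=[gear] B=[rod,oval] C=[nail,disk]
Tick 3: prefer A, take gear from A; A=[-] B=[rod,oval] C=[nail,disk,gear]
Tick 4: prefer B, take rod from B; A=[-] B=[oval] C=[nail,disk,gear,rod]
Tick 5: prefer A, take oval from B; A=[-] B=[-] C=[nail,disk,gear,rod,oval]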